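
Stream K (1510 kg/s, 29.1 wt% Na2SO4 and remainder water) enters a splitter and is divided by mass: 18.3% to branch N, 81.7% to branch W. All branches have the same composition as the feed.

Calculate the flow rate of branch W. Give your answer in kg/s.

Branch W flow = 0.817×1510 = 1233.7 kg/s.

1234 kg/s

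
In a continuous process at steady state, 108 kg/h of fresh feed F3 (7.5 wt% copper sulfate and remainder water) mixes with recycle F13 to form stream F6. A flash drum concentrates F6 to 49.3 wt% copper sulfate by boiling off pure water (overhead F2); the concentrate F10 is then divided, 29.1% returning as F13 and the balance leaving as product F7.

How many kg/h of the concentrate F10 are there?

23.17 kg/h

Overall copper sulfate balance (none leaves overhead): copper sulfate in fresh feed = copper sulfate in product, i.e. 108×0.075 = (1−0.291)·F10·0.493.
F10 = 8.1/(0.493×0.709) = 23.174 kg/h.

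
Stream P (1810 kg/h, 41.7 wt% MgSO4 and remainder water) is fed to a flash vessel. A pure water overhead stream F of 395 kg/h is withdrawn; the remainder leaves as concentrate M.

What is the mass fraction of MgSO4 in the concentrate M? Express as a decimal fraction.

MgSO4 is not removed: 1810×0.417 = 754.77 kg/h of MgSO4 enters M.
Concentrate = 1810 − 395 = 1415 kg/h.
Mass fraction = 754.77/1415 = 0.533.

0.533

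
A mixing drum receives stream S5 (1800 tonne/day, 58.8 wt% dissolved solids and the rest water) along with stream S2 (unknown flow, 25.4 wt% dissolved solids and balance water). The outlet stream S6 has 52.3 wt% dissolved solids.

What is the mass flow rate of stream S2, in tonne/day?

Let S2 be the unknown flow. Total out = 1800 + S2.
dissolved solids balance: 1058.4 + 0.254·S2 = 0.523·(1800 + S2)
(0.254 − 0.523)·S2 = 0.523×1800 − 1058.4 = -117
S2 = -117 / -0.269 = 434.94 tonne/day

434.9 tonne/day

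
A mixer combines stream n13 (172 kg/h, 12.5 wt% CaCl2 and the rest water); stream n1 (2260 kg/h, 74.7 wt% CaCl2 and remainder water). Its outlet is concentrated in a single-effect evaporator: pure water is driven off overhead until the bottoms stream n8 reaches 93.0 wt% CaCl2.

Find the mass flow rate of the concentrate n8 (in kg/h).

1838 kg/h

CaCl2 entering = 172×0.125 + 2260×0.747 = 1709.7 kg/h.
All CaCl2 reports to n8, so n8 = 1709.7/0.930 = 1838.4 kg/h.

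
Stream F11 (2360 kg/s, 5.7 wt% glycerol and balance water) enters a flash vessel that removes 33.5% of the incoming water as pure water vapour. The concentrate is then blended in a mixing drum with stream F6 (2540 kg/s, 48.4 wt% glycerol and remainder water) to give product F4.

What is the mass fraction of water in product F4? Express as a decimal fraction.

Vapour removed = 0.335×0.943×2360 = 745.54 kg/s; concentrate = 1614.5 kg/s.
water reaching the mixer = 1479.9 (from concentrate) + 2540×0.516 = 2790.6 kg/s.
Product flow = 1614.5 + 2540 = 4154.5 kg/s; water fraction = 0.672.

0.672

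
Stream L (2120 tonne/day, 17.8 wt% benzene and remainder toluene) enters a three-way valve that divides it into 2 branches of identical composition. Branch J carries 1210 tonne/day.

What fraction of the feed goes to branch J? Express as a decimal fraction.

0.571

Fraction to J = 1210/2120 = 0.5708.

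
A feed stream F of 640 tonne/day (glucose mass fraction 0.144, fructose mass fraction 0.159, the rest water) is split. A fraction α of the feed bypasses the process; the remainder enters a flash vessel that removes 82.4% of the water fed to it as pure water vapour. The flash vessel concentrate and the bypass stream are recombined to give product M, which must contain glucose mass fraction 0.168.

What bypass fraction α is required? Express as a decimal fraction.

All 640×0.144 = 92.16 tonne/day of glucose reaches M, so M = 92.16/0.168 = 548.57 tonne/day and vapour = 91.429 tonne/day.
The evaporator receives (1−α)·640 of feed at 0.697 water and removes 0.824 of that water:
0.824×0.697×(1−α)×640 = 91.429
(1−α) = 91.429/367.57 = 0.2487;  α = 0.7513.

0.751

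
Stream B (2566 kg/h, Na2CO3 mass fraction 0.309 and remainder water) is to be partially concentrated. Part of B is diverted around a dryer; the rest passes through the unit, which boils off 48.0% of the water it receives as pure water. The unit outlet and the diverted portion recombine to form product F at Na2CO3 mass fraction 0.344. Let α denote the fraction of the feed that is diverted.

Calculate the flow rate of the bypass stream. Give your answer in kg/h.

All 2566×0.309 = 792.89 kg/h of Na2CO3 reaches F, so F = 792.89/0.344 = 2304.9 kg/h and vapour = 261.08 kg/h.
The evaporator receives (1−α)·2566 of feed at 0.691 water and removes 0.480 of that water:
0.480×0.691×(1−α)×2566 = 261.08
(1−α) = 261.08/851.09 = 0.3068;  α = 0.6932.
Bypass flow = 0.6932×2566 = 1778.9 kg/h.

1779 kg/h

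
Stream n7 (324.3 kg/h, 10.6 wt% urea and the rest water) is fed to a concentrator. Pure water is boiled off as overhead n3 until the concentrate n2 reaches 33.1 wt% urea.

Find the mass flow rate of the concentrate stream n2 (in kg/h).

103.9 kg/h

urea is conserved: 324.3×0.106 = 34.376 kg/h all reports to the concentrate.
Concentrate = 34.376/(target fraction) = 103.85 kg/h.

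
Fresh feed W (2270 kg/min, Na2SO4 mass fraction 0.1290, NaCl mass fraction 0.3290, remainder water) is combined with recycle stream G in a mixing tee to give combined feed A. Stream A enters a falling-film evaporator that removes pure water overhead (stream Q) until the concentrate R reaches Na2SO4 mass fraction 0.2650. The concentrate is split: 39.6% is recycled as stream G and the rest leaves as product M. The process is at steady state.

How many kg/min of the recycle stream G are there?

Overall Na2SO4 balance (none leaves overhead): Na2SO4 in fresh feed = Na2SO4 in product, i.e. 2270×0.129 = (1−0.396)·R·0.265.
R = 292.83/(0.265×0.604) = 1829.5 kg/min.
Recycle G = 0.396×1829.5 = 724.48 kg/min.

724.5 kg/min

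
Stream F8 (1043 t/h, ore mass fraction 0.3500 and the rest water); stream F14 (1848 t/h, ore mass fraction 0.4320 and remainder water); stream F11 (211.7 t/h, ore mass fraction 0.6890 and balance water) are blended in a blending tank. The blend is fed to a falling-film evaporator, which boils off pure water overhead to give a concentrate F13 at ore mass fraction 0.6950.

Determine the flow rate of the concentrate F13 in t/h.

ore entering = 1043×0.350 + 1848×0.432 + 211.7×0.689 = 1309.2 t/h.
All ore reports to F13, so F13 = 1309.2/0.695 = 1883.8 t/h.

1884 t/h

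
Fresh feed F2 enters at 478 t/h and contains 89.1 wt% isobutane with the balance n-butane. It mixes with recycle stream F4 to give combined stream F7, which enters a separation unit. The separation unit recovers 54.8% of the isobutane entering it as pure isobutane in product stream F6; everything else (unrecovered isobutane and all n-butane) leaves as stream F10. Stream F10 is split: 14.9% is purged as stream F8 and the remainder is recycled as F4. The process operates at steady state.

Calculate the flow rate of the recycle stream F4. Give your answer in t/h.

n-butane enters only via F2 and leaves only via the purge: 478×0.109 = 0.149×(n-butane in F10), and the separation unit passes all n-butane, so n-butane in F7 = n-butane in F10 = 349.68 t/h.
isobutane in F7: m_A = 478×0.891 + (1−0.149)·(1−0.548)·m_A, so m_A = 425.9/0.6153 = 692.13 t/h.
F10 = (1−0.548)×692.13 + 349.68 = 662.52 t/h.
Recycle F4 = (1−0.149)×662.52 = 563.8 t/h.

563.8 t/h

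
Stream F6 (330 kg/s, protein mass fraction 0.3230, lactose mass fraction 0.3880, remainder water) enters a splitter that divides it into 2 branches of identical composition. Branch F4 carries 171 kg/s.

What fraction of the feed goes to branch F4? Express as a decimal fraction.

Fraction to F4 = 171/330 = 0.5182.

0.518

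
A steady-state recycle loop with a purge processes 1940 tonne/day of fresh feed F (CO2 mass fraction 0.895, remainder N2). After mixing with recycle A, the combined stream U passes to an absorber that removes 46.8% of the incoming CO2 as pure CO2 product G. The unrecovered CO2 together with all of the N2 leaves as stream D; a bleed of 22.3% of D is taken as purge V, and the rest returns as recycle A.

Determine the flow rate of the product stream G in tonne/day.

1385 tonne/day

CO2 in U: m_A = 1940×0.895 + (1−0.223)·(1−0.468)·m_A, so m_A = 1736.3/0.5866 = 2959.8 tonne/day.
Product G = 0.468×2959.8 = 1385.2 tonne/day.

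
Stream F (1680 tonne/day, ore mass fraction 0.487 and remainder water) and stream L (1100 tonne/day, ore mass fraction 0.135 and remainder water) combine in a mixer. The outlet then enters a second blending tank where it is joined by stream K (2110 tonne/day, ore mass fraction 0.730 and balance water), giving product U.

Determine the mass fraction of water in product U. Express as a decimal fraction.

0.487

Overall, product flow = 4890 tonne/day.
water in = 1680×0.513 + 1100×0.865 + 2110×0.270 = 2383 tonne/day.
water fraction in U = 0.487.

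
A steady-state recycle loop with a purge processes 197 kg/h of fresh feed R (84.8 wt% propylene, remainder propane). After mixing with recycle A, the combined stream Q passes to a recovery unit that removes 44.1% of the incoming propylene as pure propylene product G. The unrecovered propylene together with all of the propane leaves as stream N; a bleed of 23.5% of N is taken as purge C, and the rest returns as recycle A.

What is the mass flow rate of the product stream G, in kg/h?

128.7 kg/h

propylene in Q: m_A = 197×0.848 + (1−0.235)·(1−0.441)·m_A, so m_A = 167.06/0.5724 = 291.87 kg/h.
Product G = 0.441×291.87 = 128.71 kg/h.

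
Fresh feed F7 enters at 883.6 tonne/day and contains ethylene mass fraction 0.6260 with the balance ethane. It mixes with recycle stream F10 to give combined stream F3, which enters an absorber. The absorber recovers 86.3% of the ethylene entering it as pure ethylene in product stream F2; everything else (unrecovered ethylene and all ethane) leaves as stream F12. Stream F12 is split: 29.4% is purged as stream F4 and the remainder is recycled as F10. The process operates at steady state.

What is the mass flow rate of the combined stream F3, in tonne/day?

ethane enters only via F7 and leaves only via the purge: 883.6×0.374 = 0.294×(ethane in F12), and the absorber passes all ethane, so ethane in F3 = ethane in F12 = 1124 tonne/day.
ethylene in F3: m_A = 883.6×0.626 + (1−0.294)·(1−0.863)·m_A, so m_A = 553.13/0.9033 = 612.36 tonne/day.
F3 = 612.36 + 1124 = 1736.4 tonne/day.

1736 tonne/day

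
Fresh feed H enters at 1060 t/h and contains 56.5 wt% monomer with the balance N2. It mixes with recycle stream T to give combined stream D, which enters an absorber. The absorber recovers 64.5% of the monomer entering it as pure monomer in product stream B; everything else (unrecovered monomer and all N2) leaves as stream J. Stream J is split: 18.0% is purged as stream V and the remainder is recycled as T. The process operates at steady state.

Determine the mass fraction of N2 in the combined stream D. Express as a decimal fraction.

0.7520

N2 enters only via H and leaves only via the purge: 1060×0.435 = 0.180×(N2 in J), and the absorber passes all N2, so N2 in D = N2 in J = 2561.7 t/h.
monomer in D: m_A = 1060×0.565 + (1−0.180)·(1−0.645)·m_A, so m_A = 598.9/0.7089 = 844.83 t/h.
D = 844.83 + 2561.7 = 3406.5 t/h.
N2 fraction in D = 2561.7/3406.5 = 0.7520.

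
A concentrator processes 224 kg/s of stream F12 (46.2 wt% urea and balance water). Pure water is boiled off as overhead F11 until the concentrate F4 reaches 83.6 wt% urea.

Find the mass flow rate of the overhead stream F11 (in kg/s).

100.2 kg/s

urea is conserved: 224×0.462 = 103.49 kg/s all reports to the concentrate.
Concentrate = 103.49/(target fraction) = 123.79 kg/s.
Overhead = 224 − 123.79 = 100.21 kg/s.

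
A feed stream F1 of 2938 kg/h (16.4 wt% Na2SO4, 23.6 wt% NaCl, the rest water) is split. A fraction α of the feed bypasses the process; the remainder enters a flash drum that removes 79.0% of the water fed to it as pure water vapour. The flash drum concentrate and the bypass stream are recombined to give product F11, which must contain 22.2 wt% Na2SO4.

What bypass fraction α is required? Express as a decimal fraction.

All 2938×0.164 = 481.83 kg/h of Na2SO4 reaches F11, so F11 = 481.83/0.222 = 2170.4 kg/h and vapour = 767.59 kg/h.
The evaporator receives (1−α)·2938 of feed at 0.600 water and removes 0.790 of that water:
0.790×0.600×(1−α)×2938 = 767.59
(1−α) = 767.59/1392.6 = 0.5512;  α = 0.4488.

0.449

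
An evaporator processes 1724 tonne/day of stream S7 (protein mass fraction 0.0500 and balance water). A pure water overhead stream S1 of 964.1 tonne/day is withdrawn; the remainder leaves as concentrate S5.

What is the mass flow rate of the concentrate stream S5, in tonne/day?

759.9 tonne/day

Concentrate = 1724 − 964.1 = 759.9 tonne/day.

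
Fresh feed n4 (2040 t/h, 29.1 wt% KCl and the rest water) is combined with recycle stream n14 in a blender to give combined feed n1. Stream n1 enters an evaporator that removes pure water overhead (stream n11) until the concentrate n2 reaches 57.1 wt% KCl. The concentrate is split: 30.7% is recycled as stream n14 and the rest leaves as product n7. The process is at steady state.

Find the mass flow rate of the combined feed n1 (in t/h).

2501 t/h

Overall KCl balance (none leaves overhead): KCl in fresh feed = KCl in product, i.e. 2040×0.291 = (1−0.307)·n2·0.571.
n2 = 593.64/(0.571×0.693) = 1500.2 t/h.
Recycle n14 = 0.307×1500.2 = 460.57 t/h.
Combined feed n1 = 2040 + 460.57 = 2500.6 t/h.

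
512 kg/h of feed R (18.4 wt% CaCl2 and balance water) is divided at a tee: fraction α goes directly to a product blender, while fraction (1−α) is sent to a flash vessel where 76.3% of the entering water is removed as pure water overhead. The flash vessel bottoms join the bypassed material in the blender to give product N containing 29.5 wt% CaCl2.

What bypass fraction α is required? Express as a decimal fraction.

All 512×0.184 = 94.208 kg/h of CaCl2 reaches N, so N = 94.208/0.295 = 319.35 kg/h and vapour = 192.65 kg/h.
The evaporator receives (1−α)·512 of feed at 0.816 water and removes 0.763 of that water:
0.763×0.816×(1−α)×512 = 192.65
(1−α) = 192.65/318.78 = 0.6043;  α = 0.3957.

0.396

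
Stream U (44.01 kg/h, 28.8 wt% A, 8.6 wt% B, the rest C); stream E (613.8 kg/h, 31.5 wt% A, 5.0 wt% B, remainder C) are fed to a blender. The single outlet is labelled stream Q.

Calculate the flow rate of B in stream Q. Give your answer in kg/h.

B out = B in = 44.01×0.086 + 613.8×0.050 = 34.475 kg/h.

34.47 kg/h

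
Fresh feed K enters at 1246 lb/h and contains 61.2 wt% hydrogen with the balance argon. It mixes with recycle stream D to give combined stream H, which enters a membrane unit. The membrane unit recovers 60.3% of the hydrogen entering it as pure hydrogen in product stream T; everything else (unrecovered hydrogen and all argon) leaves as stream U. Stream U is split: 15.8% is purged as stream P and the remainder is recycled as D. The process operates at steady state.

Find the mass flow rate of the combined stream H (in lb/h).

4205 lb/h

argon enters only via K and leaves only via the purge: 1246×0.388 = 0.158×(argon in U), and the membrane unit passes all argon, so argon in H = argon in U = 3059.8 lb/h.
hydrogen in H: m_A = 1246×0.612 + (1−0.158)·(1−0.603)·m_A, so m_A = 762.55/0.6657 = 1145.4 lb/h.
H = 1145.4 + 3059.8 = 4205.2 lb/h.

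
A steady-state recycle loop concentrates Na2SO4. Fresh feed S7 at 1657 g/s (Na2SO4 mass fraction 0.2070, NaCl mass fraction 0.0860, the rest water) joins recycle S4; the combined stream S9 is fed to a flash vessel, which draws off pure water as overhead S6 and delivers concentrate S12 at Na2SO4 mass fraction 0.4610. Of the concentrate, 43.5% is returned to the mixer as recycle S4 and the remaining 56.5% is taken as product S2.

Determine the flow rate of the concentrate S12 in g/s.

1317 g/s

Overall Na2SO4 balance (none leaves overhead): Na2SO4 in fresh feed = Na2SO4 in product, i.e. 1657×0.207 = (1−0.435)·S12·0.461.
S12 = 343/(0.461×0.565) = 1316.9 g/s.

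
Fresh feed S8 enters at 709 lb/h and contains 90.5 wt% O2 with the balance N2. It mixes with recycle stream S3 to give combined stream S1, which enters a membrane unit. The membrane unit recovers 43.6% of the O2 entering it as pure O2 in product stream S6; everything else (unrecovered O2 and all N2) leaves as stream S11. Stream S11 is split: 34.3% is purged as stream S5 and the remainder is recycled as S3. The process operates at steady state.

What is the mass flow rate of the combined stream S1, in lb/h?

1216 lb/h

N2 enters only via S8 and leaves only via the purge: 709×0.095 = 0.343×(N2 in S11), and the membrane unit passes all N2, so N2 in S1 = N2 in S11 = 196.37 lb/h.
O2 in S1: m_A = 709×0.905 + (1−0.343)·(1−0.436)·m_A, so m_A = 641.64/0.6295 = 1019.4 lb/h.
S1 = 1019.4 + 196.37 = 1215.7 lb/h.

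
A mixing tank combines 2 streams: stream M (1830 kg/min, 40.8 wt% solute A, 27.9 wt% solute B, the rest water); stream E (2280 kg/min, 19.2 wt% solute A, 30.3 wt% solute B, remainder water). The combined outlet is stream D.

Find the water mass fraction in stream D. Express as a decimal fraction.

Total flow out = 1830 + 2280 = 4110 kg/min.
water in = 1830×0.313 + 2280×0.505 = 1724.2 kg/min.
water mass fraction in D = 1724.2/4110 = 0.4195.

0.4195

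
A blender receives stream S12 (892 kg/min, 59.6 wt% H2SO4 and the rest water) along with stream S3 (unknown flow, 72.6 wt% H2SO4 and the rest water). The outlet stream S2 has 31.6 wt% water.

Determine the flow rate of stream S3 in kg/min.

1869 kg/min

Let S3 be the unknown flow. Total out = 892 + S3.
water balance: 360.37 + 0.274·S3 = 0.316·(892 + S3)
(0.274 − 0.316)·S3 = 0.316×892 − 360.37 = -78.496
S3 = -78.496 / -0.042 = 1869 kg/min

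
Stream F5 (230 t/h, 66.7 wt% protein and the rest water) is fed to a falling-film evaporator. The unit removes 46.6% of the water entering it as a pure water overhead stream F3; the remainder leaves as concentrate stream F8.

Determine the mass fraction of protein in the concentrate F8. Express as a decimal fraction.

protein is not removed: 230×0.667 = 153.41 t/h of protein enters F8.
water entering = 230×0.333 = 76.59 t/h; overhead removed = 0.466×76.59 = 35.691 t/h.
Concentrate = 230 − 35.691 = 194.31 t/h.
Mass fraction = 153.41/194.31 = 0.7895.

0.7895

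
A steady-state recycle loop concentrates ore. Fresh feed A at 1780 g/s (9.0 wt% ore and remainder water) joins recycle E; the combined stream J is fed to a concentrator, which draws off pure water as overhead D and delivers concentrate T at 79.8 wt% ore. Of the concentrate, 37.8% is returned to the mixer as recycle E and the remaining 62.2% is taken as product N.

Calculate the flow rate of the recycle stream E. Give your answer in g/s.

Overall ore balance (none leaves overhead): ore in fresh feed = ore in product, i.e. 1780×0.090 = (1−0.378)·T·0.798.
T = 160.2/(0.798×0.622) = 322.75 g/s.
Recycle E = 0.378×322.75 = 122 g/s.

122 g/s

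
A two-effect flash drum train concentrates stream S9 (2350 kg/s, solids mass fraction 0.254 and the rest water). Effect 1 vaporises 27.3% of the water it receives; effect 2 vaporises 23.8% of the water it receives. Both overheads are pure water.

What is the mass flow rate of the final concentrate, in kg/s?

1568 kg/s

water in feed = 2350×0.746 = 1753.1 kg/s.
After stage 1: water left = (1−0.273)×1753.1 = 1274.5; stream total = 1871.4 kg/s.
After stage 2: water left = (1−0.238)×1274.5 = 971.17; final concentrate = 1568.1 kg/s.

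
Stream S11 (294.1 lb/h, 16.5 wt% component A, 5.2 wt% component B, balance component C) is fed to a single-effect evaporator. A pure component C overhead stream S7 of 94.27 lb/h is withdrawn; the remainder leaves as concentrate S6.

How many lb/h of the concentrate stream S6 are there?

Concentrate = 294.1 − 94.27 = 199.83 lb/h.

199.8 lb/h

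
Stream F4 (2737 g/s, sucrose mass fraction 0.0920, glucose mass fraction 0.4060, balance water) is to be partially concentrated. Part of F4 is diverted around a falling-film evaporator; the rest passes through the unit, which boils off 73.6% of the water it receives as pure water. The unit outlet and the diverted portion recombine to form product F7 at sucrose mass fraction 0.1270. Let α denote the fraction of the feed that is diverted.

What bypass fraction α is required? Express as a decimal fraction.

0.254

All 2737×0.092 = 251.8 g/s of sucrose reaches F7, so F7 = 251.8/0.127 = 1982.7 g/s and vapour = 754.29 g/s.
The evaporator receives (1−α)·2737 of feed at 0.502 water and removes 0.736 of that water:
0.736×0.502×(1−α)×2737 = 754.29
(1−α) = 754.29/1011.2 = 0.7459;  α = 0.2541.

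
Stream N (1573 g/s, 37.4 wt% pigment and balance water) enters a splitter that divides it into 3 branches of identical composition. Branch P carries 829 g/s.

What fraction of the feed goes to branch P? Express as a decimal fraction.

Fraction to P = 829/1573 = 0.5270.

0.527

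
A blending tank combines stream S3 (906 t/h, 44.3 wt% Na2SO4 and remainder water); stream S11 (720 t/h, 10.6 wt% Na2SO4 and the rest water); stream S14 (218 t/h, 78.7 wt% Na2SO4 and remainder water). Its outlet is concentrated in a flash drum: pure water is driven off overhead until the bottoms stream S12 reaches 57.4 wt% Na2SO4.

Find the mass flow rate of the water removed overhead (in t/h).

712.9 t/h

Na2SO4 entering = 906×0.443 + 720×0.106 + 218×0.787 = 649.24 t/h.
All Na2SO4 reports to S12, so S12 = 649.24/0.574 = 1131.1 t/h.
Total feed = 1844 t/h; overhead = 1844 − 1131.1 = 712.91 t/h.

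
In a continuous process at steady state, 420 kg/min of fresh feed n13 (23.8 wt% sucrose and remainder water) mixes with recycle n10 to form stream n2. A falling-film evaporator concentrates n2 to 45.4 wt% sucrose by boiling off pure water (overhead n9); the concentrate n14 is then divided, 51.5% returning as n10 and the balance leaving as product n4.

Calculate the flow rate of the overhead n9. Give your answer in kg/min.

199.8 kg/min

Overall sucrose balance (none leaves overhead): sucrose in fresh feed = sucrose in product, i.e. 420×0.238 = (1−0.515)·n14·0.454.
n14 = 99.96/(0.454×0.485) = 453.97 kg/min.
Recycle n10 = 0.515×453.97 = 233.8 kg/min.
Combined feed n2 = 420 + 233.8 = 653.8 kg/min.
Overhead n9 = n2 − n14 = 653.8 − 453.97 = 199.82 kg/min.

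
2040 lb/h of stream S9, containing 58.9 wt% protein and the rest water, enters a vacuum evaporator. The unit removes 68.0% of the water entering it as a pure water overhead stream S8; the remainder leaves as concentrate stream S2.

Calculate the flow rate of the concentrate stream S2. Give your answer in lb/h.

water entering = 2040×0.411 = 838.44 lb/h; overhead removed = 0.680×838.44 = 570.14 lb/h.
Concentrate = 2040 − 570.14 = 1469.9 lb/h.

1470 lb/h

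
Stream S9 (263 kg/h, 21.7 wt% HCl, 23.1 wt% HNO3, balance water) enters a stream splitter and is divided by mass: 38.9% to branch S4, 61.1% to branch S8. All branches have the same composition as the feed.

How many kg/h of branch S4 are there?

Branch S4 flow = 0.389×263 = 102.31 kg/h.

102.3 kg/h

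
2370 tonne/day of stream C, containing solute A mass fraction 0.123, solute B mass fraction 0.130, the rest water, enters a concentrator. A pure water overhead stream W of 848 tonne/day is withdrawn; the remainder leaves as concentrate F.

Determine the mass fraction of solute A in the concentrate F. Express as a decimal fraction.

0.192

solute A is not removed: 2370×0.123 = 291.51 tonne/day of solute A enters F.
Concentrate = 2370 − 848 = 1522 tonne/day.
Mass fraction = 291.51/1522 = 0.192.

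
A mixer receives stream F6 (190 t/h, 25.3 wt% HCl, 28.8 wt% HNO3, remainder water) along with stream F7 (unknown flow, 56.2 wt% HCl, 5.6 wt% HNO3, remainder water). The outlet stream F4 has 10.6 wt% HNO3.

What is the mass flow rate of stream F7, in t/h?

691.6 t/h

Let F7 be the unknown flow. Total out = 190 + F7.
HNO3 balance: 54.72 + 0.056·F7 = 0.106·(190 + F7)
(0.056 − 0.106)·F7 = 0.106×190 − 54.72 = -34.58
F7 = -34.58 / -0.050 = 691.6 t/h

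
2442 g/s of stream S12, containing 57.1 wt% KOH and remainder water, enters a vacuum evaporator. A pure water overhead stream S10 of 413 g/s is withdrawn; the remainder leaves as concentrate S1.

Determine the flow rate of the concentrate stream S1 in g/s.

Concentrate = 2442 − 413 = 2029 g/s.

2029 g/s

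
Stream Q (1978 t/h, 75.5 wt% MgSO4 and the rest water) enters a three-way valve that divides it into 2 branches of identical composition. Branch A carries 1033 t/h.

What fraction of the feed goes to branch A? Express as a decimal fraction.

Fraction to A = 1033/1978 = 0.5222.

0.522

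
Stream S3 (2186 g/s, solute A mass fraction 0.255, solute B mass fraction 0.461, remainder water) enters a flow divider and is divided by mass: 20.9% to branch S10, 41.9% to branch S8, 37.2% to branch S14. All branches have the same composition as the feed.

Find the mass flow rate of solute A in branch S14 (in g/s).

207.4 g/s

Branch S14 total = 0.372×2186 = 813.19 g/s.
solute A in S14 = 0.255×813.19 = 207.36 g/s.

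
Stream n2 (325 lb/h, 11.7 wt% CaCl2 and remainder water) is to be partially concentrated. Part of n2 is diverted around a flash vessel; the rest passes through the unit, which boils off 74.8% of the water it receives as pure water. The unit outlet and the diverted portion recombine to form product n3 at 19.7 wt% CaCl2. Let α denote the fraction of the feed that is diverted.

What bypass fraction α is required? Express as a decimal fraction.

0.385

All 325×0.117 = 38.025 lb/h of CaCl2 reaches n3, so n3 = 38.025/0.197 = 193.02 lb/h and vapour = 131.98 lb/h.
The evaporator receives (1−α)·325 of feed at 0.883 water and removes 0.748 of that water:
0.748×0.883×(1−α)×325 = 131.98
(1−α) = 131.98/214.66 = 0.6148;  α = 0.3852.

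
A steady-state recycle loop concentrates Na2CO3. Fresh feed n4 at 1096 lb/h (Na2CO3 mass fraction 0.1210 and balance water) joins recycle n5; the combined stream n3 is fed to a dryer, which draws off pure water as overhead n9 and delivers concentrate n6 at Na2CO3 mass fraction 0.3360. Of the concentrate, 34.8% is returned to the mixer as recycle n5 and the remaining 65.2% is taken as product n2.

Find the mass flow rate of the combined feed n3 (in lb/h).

Overall Na2CO3 balance (none leaves overhead): Na2CO3 in fresh feed = Na2CO3 in product, i.e. 1096×0.121 = (1−0.348)·n6·0.336.
n6 = 132.62/(0.336×0.652) = 605.35 lb/h.
Recycle n5 = 0.348×605.35 = 210.66 lb/h.
Combined feed n3 = 1096 + 210.66 = 1306.7 lb/h.

1307 lb/h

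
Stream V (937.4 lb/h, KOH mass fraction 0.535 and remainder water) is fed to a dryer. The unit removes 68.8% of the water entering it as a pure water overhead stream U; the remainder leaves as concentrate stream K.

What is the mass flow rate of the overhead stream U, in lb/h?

water entering = 937.4×0.465 = 435.89 lb/h; overhead removed = 0.688×435.89 = 299.89 lb/h.

299.9 lb/h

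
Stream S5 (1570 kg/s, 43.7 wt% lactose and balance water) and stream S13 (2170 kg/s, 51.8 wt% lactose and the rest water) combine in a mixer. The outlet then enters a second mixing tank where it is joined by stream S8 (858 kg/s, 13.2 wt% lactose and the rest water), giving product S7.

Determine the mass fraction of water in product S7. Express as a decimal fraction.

Overall, product flow = 4598 kg/s.
water in = 1570×0.563 + 2170×0.482 + 858×0.868 = 2674.6 kg/s.
water fraction in S7 = 0.582.

0.582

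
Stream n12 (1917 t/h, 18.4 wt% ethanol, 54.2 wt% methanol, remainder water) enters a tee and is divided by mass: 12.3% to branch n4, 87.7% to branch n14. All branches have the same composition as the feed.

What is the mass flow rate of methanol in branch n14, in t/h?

911.2 t/h

Branch n14 total = 0.877×1917 = 1681.2 t/h.
methanol in n14 = 0.542×1681.2 = 911.22 t/h.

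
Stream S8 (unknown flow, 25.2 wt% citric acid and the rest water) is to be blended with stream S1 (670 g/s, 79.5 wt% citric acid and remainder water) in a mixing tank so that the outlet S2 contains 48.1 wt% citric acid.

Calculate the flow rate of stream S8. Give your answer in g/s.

Let S8 be the unknown flow. Total out = 670 + S8.
citric acid balance: 532.65 + 0.252·S8 = 0.481·(670 + S8)
(0.252 − 0.481)·S8 = 0.481×670 − 532.65 = -210.38
S8 = -210.38 / -0.229 = 918.69 g/s

918.7 g/s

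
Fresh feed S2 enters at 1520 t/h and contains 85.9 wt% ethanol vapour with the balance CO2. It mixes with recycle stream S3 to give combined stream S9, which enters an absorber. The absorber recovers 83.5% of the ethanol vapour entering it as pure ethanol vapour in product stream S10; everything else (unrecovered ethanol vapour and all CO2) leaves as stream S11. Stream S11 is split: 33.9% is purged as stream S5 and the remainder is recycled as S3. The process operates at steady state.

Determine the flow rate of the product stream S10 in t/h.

ethanol vapour in S9: m_A = 1520×0.859 + (1−0.339)·(1−0.835)·m_A, so m_A = 1305.7/0.8909 = 1465.5 t/h.
Product S10 = 0.835×1465.5 = 1223.7 t/h.

1224 t/h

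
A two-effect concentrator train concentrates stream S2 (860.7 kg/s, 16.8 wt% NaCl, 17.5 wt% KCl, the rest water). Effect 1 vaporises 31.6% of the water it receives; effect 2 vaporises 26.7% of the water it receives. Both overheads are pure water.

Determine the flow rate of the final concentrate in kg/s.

578.7 kg/s

water in feed = 860.7×0.657 = 565.48 kg/s.
After stage 1: water left = (1−0.316)×565.48 = 386.79; stream total = 682.01 kg/s.
After stage 2: water left = (1−0.267)×386.79 = 283.52; final concentrate = 578.74 kg/s.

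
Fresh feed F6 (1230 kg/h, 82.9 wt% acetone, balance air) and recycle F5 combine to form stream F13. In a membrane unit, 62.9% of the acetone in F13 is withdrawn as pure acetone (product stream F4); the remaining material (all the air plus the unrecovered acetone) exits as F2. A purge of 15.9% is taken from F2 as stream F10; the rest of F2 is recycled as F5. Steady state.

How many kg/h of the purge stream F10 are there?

297.8 kg/h

air enters only via F6 and leaves only via the purge: 1230×0.171 = 0.159×(air in F2), and the membrane unit passes all air, so air in F13 = air in F2 = 1322.8 kg/h.
acetone in F13: m_A = 1230×0.829 + (1−0.159)·(1−0.629)·m_A, so m_A = 1019.7/0.6880 = 1482.1 kg/h.
F2 = (1−0.629)×1482.1 + 1322.8 = 1872.7 kg/h.
Purge F10 = 0.159×1872.7 = 297.76 kg/h.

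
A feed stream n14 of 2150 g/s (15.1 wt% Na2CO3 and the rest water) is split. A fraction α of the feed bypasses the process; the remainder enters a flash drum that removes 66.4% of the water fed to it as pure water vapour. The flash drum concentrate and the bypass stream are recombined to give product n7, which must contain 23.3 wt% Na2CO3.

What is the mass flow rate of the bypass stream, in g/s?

807.8 g/s

All 2150×0.151 = 324.65 g/s of Na2CO3 reaches n7, so n7 = 324.65/0.233 = 1393.3 g/s and vapour = 756.65 g/s.
The evaporator receives (1−α)·2150 of feed at 0.849 water and removes 0.664 of that water:
0.664×0.849×(1−α)×2150 = 756.65
(1−α) = 756.65/1212 = 0.6243;  α = 0.3757.
Bypass flow = 0.3757×2150 = 807.79 g/s.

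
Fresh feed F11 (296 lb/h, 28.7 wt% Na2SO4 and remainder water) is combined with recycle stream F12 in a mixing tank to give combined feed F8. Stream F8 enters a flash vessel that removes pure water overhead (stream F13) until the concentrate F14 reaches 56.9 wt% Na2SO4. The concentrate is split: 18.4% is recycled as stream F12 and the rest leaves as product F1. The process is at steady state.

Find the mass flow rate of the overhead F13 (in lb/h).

146.7 lb/h

Overall Na2SO4 balance (none leaves overhead): Na2SO4 in fresh feed = Na2SO4 in product, i.e. 296×0.287 = (1−0.184)·F14·0.569.
F14 = 84.952/(0.569×0.816) = 182.97 lb/h.
Recycle F12 = 0.184×182.97 = 33.666 lb/h.
Combined feed F8 = 296 + 33.666 = 329.67 lb/h.
Overhead F13 = F8 − F14 = 329.67 − 182.97 = 146.7 lb/h.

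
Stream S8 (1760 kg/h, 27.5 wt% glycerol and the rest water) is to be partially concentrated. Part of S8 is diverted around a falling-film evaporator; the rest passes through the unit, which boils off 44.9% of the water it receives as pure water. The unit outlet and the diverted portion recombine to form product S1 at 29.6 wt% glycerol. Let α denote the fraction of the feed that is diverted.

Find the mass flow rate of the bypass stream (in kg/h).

1376 kg/h

All 1760×0.275 = 484 kg/h of glycerol reaches S1, so S1 = 484/0.296 = 1635.1 kg/h and vapour = 124.86 kg/h.
The evaporator receives (1−α)·1760 of feed at 0.725 water and removes 0.449 of that water:
0.449×0.725×(1−α)×1760 = 124.86
(1−α) = 124.86/572.92 = 0.2179;  α = 0.7821.
Bypass flow = 0.7821×1760 = 1376.4 kg/h.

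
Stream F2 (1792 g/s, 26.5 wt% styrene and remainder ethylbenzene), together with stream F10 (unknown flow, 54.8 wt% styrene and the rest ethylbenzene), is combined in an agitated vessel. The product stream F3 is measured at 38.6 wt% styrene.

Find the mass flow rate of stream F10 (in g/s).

1338 g/s

Let F10 be the unknown flow. Total out = 1792 + F10.
styrene balance: 474.88 + 0.548·F10 = 0.386·(1792 + F10)
(0.548 − 0.386)·F10 = 0.386×1792 − 474.88 = 216.83
F10 = 216.83 / 0.162 = 1338.5 g/s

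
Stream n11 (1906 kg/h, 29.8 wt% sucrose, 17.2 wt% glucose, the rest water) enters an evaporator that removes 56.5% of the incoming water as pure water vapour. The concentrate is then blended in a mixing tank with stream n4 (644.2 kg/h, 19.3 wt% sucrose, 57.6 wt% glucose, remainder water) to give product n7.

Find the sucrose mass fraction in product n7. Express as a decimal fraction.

Vapour removed = 0.565×0.530×1906 = 570.75 kg/h; concentrate = 1335.2 kg/h.
sucrose reaching the mixer = 567.99 (from concentrate) + 644.2×0.193 = 692.32 kg/h.
Product flow = 1335.2 + 644.2 = 1979.4 kg/h; sucrose fraction = 0.350.

0.350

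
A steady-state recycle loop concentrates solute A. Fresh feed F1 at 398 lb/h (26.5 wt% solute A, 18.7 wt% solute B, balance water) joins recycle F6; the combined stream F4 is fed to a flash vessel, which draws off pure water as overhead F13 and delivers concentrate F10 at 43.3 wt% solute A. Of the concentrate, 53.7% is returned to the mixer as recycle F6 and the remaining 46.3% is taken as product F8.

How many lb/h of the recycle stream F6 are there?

Overall solute A balance (none leaves overhead): solute A in fresh feed = solute A in product, i.e. 398×0.265 = (1−0.537)·F10·0.433.
F10 = 105.47/(0.433×0.463) = 526.09 lb/h.
Recycle F6 = 0.537×526.09 = 282.51 lb/h.

282.5 lb/h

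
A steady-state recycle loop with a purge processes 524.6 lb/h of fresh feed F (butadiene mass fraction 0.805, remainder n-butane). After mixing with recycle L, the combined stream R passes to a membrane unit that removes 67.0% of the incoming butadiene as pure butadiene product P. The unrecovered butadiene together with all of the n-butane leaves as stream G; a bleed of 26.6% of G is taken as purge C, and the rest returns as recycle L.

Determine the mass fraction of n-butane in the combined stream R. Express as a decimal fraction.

0.408

n-butane enters only via F and leaves only via the purge: 524.6×0.195 = 0.266×(n-butane in G), and the membrane unit passes all n-butane, so n-butane in R = n-butane in G = 384.58 lb/h.
butadiene in R: m_A = 524.6×0.805 + (1−0.266)·(1−0.670)·m_A, so m_A = 422.3/0.7578 = 557.29 lb/h.
R = 557.29 + 384.58 = 941.86 lb/h.
n-butane fraction in R = 384.58/941.86 = 0.408.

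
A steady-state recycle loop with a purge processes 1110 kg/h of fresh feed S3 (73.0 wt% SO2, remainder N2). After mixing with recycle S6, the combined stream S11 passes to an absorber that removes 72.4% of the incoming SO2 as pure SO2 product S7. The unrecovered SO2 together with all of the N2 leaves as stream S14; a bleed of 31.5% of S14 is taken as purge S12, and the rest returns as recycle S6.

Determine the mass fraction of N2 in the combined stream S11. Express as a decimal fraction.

N2 enters only via S3 and leaves only via the purge: 1110×0.270 = 0.315×(N2 in S14), and the absorber passes all N2, so N2 in S11 = N2 in S14 = 951.43 kg/h.
SO2 in S11: m_A = 1110×0.730 + (1−0.315)·(1−0.724)·m_A, so m_A = 810.3/0.8109 = 999.21 kg/h.
S11 = 999.21 + 951.43 = 1950.6 kg/h.
N2 fraction in S11 = 951.43/1950.6 = 0.488.

0.488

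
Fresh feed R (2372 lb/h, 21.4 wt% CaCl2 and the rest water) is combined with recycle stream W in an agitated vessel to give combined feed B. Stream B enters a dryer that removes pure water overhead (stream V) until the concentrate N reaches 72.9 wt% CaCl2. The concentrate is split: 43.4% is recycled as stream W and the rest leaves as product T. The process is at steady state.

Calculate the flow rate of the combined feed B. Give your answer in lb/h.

2906 lb/h

Overall CaCl2 balance (none leaves overhead): CaCl2 in fresh feed = CaCl2 in product, i.e. 2372×0.214 = (1−0.434)·N·0.729.
N = 507.61/(0.729×0.566) = 1230.2 lb/h.
Recycle W = 0.434×1230.2 = 533.92 lb/h.
Combined feed B = 2372 + 533.92 = 2905.9 lb/h.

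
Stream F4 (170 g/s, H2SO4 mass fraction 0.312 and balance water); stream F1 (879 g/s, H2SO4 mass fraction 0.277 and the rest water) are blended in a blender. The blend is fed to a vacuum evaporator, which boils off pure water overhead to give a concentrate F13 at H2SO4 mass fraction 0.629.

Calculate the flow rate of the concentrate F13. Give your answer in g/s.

H2SO4 entering = 170×0.312 + 879×0.277 = 296.52 g/s.
All H2SO4 reports to F13, so F13 = 296.52/0.629 = 471.42 g/s.

471.4 g/s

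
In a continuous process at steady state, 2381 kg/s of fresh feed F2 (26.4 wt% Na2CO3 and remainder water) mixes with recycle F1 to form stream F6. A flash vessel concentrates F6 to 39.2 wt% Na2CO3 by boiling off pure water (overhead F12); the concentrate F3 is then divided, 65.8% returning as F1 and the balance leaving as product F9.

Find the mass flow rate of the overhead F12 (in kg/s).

Overall Na2CO3 balance (none leaves overhead): Na2CO3 in fresh feed = Na2CO3 in product, i.e. 2381×0.264 = (1−0.658)·F3·0.392.
F3 = 628.58/(0.392×0.342) = 4688.7 kg/s.
Recycle F1 = 0.658×4688.7 = 3085.2 kg/s.
Combined feed F6 = 2381 + 3085.2 = 5466.2 kg/s.
Overhead F12 = F6 − F3 = 5466.2 − 4688.7 = 777.47 kg/s.

777.5 kg/s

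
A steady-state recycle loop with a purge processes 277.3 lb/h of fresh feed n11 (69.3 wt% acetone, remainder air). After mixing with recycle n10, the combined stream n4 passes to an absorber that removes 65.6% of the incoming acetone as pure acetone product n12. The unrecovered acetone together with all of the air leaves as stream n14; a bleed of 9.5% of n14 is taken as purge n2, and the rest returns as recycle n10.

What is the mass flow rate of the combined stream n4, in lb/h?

1175 lb/h

air enters only via n11 and leaves only via the purge: 277.3×0.307 = 0.095×(air in n14), and the absorber passes all air, so air in n4 = air in n14 = 896.12 lb/h.
acetone in n4: m_A = 277.3×0.693 + (1−0.095)·(1−0.656)·m_A, so m_A = 192.17/0.6887 = 279.04 lb/h.
n4 = 279.04 + 896.12 = 1175.2 lb/h.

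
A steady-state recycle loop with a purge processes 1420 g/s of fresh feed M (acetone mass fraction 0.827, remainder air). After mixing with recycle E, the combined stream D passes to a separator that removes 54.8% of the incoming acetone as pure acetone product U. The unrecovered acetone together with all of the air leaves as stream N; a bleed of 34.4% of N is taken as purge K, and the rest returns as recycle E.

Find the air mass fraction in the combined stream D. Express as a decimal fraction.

0.300

air enters only via M and leaves only via the purge: 1420×0.173 = 0.344×(air in N), and the separator passes all air, so air in D = air in N = 714.13 g/s.
acetone in D: m_A = 1420×0.827 + (1−0.344)·(1−0.548)·m_A, so m_A = 1174.3/0.7035 = 1669.3 g/s.
D = 1669.3 + 714.13 = 2383.4 g/s.
air fraction in D = 714.13/2383.4 = 0.300.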